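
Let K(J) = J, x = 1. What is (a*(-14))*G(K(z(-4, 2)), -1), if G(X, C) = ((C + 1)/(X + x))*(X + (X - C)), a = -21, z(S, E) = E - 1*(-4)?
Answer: 0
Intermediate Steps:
z(S, E) = 4 + E (z(S, E) = E + 4 = 4 + E)
G(X, C) = (1 + C)*(-C + 2*X)/(1 + X) (G(X, C) = ((C + 1)/(X + 1))*(X + (X - C)) = ((1 + C)/(1 + X))*(-C + 2*X) = (1 + C)*(-C + 2*X)/(1 + X))
(a*(-14))*G(K(z(-4, 2)), -1) = (-21*(-14))*((-1*(-1) - 1*(-1)² + 2*(4 + 2) + 2*(-1)*(4 + 2))/(1 + (4 + 2))) = 294*((1 - 1*1 + 2*6 + 2*(-1)*6)/(1 + 6)) = 294*((1 - 1 + 12 - 12)/7) = 294*((⅐)*0) = 294*0 = 0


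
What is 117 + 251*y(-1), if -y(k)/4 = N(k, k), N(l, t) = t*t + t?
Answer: 117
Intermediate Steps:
N(l, t) = t + t**2 (N(l, t) = t**2 + t = t + t**2)
y(k) = -4*k*(1 + k)
117 + 251*y(-1) = 117 + 251*(-4*(-1)*(1 - 1)) = 117 + 251*(-4*(-1)*0) = 117 + 251*0 = 117 + 0 = 117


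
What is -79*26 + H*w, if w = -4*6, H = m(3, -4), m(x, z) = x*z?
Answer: -1766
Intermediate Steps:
H = -12 (H = 3*(-4) = -12)
w = -24
-79*26 + H*w = -79*26 - 12*(-24) = -2054 + 288 = -1766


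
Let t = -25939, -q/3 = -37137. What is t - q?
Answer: -137350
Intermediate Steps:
q = 111411 (q = -3*(-37137) = 111411)
t - q = -25939 - 1*111411 = -25939 - 111411 = -137350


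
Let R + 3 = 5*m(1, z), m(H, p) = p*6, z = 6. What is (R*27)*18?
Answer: 86022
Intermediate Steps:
m(H, p) = 6*p
R = 177 (R = -3 + 5*(6*6) = -3 + 5*36 = -3 + 180 = 177)
(R*27)*18 = (177*27)*18 = 4779*18 = 86022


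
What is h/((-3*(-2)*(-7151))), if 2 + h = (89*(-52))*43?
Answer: 99503/21453 ≈ 4.6382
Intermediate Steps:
h = -199006 (h = -2 + (89*(-52))*43 = -2 - 4628*43 = -2 - 199004 = -199006)
h/((-3*(-2)*(-7151))) = -199006/(-3*(-2)*(-7151)) = -199006/(6*(-7151)) = -199006/(-42906) = -199006*(-1/42906) = 99503/21453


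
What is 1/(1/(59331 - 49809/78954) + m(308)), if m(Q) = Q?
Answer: 1561456655/480928676058 ≈ 0.0032468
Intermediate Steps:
1/(1/(59331 - 49809/78954) + m(308)) = 1/(1/(59331 - 49809/78954) + 308) = 1/(1/(59331 - 49809*1/78954) + 308) = 1/(1/(59331 - 16603/26318) + 308) = 1/(1/(1561456655/26318) + 308) = 1/(26318/1561456655 + 308) = 1/(480928676058/1561456655) = 1561456655/480928676058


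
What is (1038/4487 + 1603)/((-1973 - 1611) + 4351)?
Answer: 7193699/3441529 ≈ 2.0903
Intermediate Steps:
(1038/4487 + 1603)/((-1973 - 1611) + 4351) = (1038*(1/4487) + 1603)/(-3584 + 4351) = (1038/4487 + 1603)/767 = (7193699/4487)*(1/767) = 7193699/3441529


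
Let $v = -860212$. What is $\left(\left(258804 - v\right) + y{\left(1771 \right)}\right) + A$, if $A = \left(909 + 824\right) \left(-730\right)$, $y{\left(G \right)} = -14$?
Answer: $-146088$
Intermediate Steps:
$A = -1265090$ ($A = 1733 \left(-730\right) = -1265090$)
$\left(\left(258804 - v\right) + y{\left(1771 \right)}\right) + A = \left(\left(258804 - -860212\right) - 14\right) - 1265090 = \left(\left(258804 + 860212\right) - 14\right) - 1265090 = \left(1119016 - 14\right) - 1265090 = 1119002 - 1265090 = -146088$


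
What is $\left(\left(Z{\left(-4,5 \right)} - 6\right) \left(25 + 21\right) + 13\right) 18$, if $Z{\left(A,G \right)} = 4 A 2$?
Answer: $-31230$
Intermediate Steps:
$Z{\left(A,G \right)} = 8 A$
$\left(\left(Z{\left(-4,5 \right)} - 6\right) \left(25 + 21\right) + 13\right) 18 = \left(\left(8 \left(-4\right) - 6\right) \left(25 + 21\right) + 13\right) 18 = \left(\left(-32 - 6\right) 46 + 13\right) 18 = \left(\left(-38\right) 46 + 13\right) 18 = \left(-1748 + 13\right) 18 = \left(-1735\right) 18 = -31230$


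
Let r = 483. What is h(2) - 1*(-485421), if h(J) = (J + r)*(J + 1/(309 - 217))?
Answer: 44748457/92 ≈ 4.8640e+5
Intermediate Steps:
h(J) = (483 + J)*(1/92 + J) (h(J) = (J + 483)*(J + 1/(309 - 217)) = (483 + J)*(J + 1/92) = (483 + J)*(1/92 + J))
h(2) - 1*(-485421) = (21/4 + 2² + (44437/92)*2) - 1*(-485421) = (21/4 + 4 + 44437/46) + 485421 = 89725/92 + 485421 = 44748457/92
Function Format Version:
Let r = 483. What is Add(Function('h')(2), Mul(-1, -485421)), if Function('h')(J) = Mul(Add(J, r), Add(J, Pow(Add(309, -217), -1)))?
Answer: Rational(44748457, 92) ≈ 4.8640e+5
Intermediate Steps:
Function('h')(J) = Mul(Add(483, J), Add(Rational(1, 92), J)) (Function('h')(J) = Mul(Add(J, 483), Add(J, Pow(Add(309, -217), -1))) = Mul(Add(483, J), Add(J, Pow(92, -1))) = Mul(Add(483, J), Add(J, Rational(1, 92))) = Mul(Add(483, J), Add(Rational(1, 92), J)))
Add(Function('h')(2), Mul(-1, -485421)) = Add(Add(Rational(21, 4), Pow(2, 2), Mul(Rational(44437, 92), 2)), Mul(-1, -485421)) = Add(Add(Rational(21, 4), 4, Rational(44437, 46)), 485421) = Add(Rational(89725, 92), 485421) = Rational(44748457, 92)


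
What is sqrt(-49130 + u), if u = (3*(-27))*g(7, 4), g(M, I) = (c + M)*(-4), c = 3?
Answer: I*sqrt(45890) ≈ 214.22*I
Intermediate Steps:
g(M, I) = -12 - 4*M (g(M, I) = (3 + M)*(-4) = -12 - 4*M)
u = 3240 (u = (3*(-27))*(-12 - 4*7) = -81*(-12 - 28) = -81*(-40) = 3240)
sqrt(-49130 + u) = sqrt(-49130 + 3240) = sqrt(-45890) = I*sqrt(45890)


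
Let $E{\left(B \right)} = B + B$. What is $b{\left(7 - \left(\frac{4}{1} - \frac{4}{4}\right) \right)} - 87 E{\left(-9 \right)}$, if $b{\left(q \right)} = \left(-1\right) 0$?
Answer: $1566$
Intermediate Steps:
$E{\left(B \right)} = 2 B$
$b{\left(q \right)} = 0$
$b{\left(7 - \left(\frac{4}{1} - \frac{4}{4}\right) \right)} - 87 E{\left(-9 \right)} = 0 - 87 \cdot 2 \left(-9\right) = 0 - -1566 = 0 + 1566 = 1566$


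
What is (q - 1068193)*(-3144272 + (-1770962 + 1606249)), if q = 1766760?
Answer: -2311547724495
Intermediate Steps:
(q - 1068193)*(-3144272 + (-1770962 + 1606249)) = (1766760 - 1068193)*(-3144272 + (-1770962 + 1606249)) = 698567*(-3144272 - 164713) = 698567*(-3308985) = -2311547724495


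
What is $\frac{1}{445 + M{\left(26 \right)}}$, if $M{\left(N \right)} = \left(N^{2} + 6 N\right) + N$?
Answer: $\frac{1}{1303} \approx 0.00076746$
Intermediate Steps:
$M{\left(N \right)} = N^{2} + 7 N$
$\frac{1}{445 + M{\left(26 \right)}} = \frac{1}{445 + 26 \left(7 + 26\right)} = \frac{1}{445 + 26 \cdot 33} = \frac{1}{445 + 858} = \frac{1}{1303}$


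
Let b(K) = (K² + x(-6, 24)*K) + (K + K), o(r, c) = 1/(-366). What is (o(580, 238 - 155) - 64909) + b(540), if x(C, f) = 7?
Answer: 84747665/366 ≈ 2.3155e+5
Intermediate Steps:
o(r, c) = -1/366
b(K) = K² + 9*K (b(K) = (K² + 7*K) + (K + K) = (K² + 7*K) + 2*K = K² + 9*K)
(o(580, 238 - 155) - 64909) + b(540) = (-1/366 - 64909) + 540*(9 + 540) = -23756695/366 + 540*549 = -23756695/366 + 296460 = 84747665/366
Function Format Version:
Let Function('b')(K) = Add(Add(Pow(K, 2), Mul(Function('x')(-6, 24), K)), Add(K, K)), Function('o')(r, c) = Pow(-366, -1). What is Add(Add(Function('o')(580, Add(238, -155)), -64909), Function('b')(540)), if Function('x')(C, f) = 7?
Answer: Rational(84747665, 366) ≈ 2.3155e+5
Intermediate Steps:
Function('o')(r, c) = Rational(-1, 366)
Function('b')(K) = Add(Pow(K, 2), Mul(9, K)) (Function('b')(K) = Add(Add(Pow(K, 2), Mul(7, K)), Add(K, K)) = Add(Add(Pow(K, 2), Mul(7, K)), Mul(2, K)) = Add(Pow(K, 2), Mul(9, K)))
Add(Add(Function('o')(580, Add(238, -155)), -64909), Function('b')(540)) = Add(Add(Rational(-1, 366), -64909), Mul(540, Add(9, 540))) = Add(Rational(-23756695, 366), Mul(540, 549)) = Add(Rational(-23756695, 366), 296460) = Rational(84747665, 366)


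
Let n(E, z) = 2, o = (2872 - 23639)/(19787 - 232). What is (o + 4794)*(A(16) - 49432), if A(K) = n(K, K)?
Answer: -926574277058/3911 ≈ -2.3691e+8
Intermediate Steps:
o = -20767/19555 ≈ -1.0620
A(K) = 2
(o + 4794)*(A(16) - 49432) = (-20767/19555 + 4794)*(2 - 49432) = (93725903/19555)*(-49430) = -926574277058/3911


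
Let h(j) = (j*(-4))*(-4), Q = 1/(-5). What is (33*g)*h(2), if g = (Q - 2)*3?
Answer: -34848/5 ≈ -6969.6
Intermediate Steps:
Q = -⅕ ≈ -0.20000
h(j) = 16*j (h(j) = -4*j*(-4) = 16*j)
g = -33/5 (g = (-⅕ - 2)*3 = -11/5*3 = -33/5 ≈ -6.6000)
(33*g)*h(2) = (33*(-33/5))*(16*2) = -1089/5*32 = -34848/5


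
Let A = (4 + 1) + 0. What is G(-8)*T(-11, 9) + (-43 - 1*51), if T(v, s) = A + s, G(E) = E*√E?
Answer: -94 - 224*I*√2 ≈ -94.0 - 316.78*I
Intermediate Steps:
A = 5 (A = 5 + 0 = 5)
G(E) = E^(3/2)
T(v, s) = 5 + s
G(-8)*T(-11, 9) + (-43 - 1*51) = (-8)^(3/2)*(5 + 9) + (-43 - 1*51) = -16*I*√2*14 + (-43 - 51) = -224*I*√2 - 94 = -94 - 224*I*√2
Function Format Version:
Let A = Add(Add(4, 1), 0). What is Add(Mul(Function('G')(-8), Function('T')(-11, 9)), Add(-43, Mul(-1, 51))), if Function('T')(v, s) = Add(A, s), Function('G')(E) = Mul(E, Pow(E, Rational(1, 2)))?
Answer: Add(-94, Mul(-224, I, Pow(2, Rational(1, 2)))) ≈ Add(-94.000, Mul(-316.78, I))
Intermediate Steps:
A = 5 (A = Add(5, 0) = 5)
Function('G')(E) = Pow(E, Rational(3, 2))
Function('T')(v, s) = Add(5, s)
Add(Mul(Function('G')(-8), Function('T')(-11, 9)), Add(-43, Mul(-1, 51))) = Add(Mul(Pow(-8, Rational(3, 2)), Add(5, 9)), Add(-43, Mul(-1, 51))) = Add(Mul(Mul(-16, I, Pow(2, Rational(1, 2))), 14), Add(-43, -51)) = Add(Mul(-224, I, Pow(2, Rational(1, 2))), -94) = Add(-94, Mul(-224, I, Pow(2, Rational(1, 2))))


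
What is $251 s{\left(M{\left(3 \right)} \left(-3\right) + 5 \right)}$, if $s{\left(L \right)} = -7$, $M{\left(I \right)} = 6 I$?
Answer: $-1757$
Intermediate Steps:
$251 s{\left(M{\left(3 \right)} \left(-3\right) + 5 \right)} = 251 \left(-7\right) = -1757$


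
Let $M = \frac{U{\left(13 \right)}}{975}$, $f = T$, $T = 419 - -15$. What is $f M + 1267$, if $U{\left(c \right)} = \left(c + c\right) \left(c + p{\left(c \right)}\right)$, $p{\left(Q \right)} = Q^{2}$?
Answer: $\frac{253001}{75} \approx 3373.3$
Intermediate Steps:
$U{\left(c \right)} = 2 c \left(c + c^{2}\right)$ ($U{\left(c \right)} = \left(c + c\right) \left(c + c^{2}\right) = 2 c \left(c + c^{2}\right)$)
$T = 434$ ($T = 419 + 15 = 434$)
$f = 434$
$M = \frac{364}{75}$ ($M = \frac{2 \cdot 13^{2} \left(1 + 13\right)}{975} = 2 \cdot 169 \cdot 14 \cdot \frac{1}{975} = 4732 \cdot \frac{1}{975} = \frac{364}{75} \approx 4.8533$)
$f M + 1267 = 434 \cdot \frac{364}{75} + 1267 = \frac{157976}{75} + 1267 = \frac{253001}{75}$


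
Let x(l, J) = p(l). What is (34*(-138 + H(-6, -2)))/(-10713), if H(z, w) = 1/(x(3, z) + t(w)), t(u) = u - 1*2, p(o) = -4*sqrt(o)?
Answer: 18751/42852 + 17*sqrt(3)/42852 ≈ 0.43826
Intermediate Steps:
x(l, J) = -4*sqrt(l)
t(u) = -2 + u (t(u) = u - 2 = -2 + u)
H(z, w) = 1/(-2 + w - 4*sqrt(3)) (H(z, w) = 1/(-4*sqrt(3) + (-2 + w)) = 1/(-2 + w - 4*sqrt(3)))
(34*(-138 + H(-6, -2)))/(-10713) = (34*(-138 + 1/(-2 - 2 - 4*sqrt(3))))/(-10713) = (34*(-138 + 1/(-4 - 4*sqrt(3))))*(-1/10713) = (-4692 + 34/(-4 - 4*sqrt(3)))*(-1/10713) = 1564/3571 - 34/(10713*(-4 - 4*sqrt(3)))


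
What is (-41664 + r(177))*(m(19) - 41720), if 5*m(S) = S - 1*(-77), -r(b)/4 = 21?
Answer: 8704624992/5 ≈ 1.7409e+9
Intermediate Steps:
r(b) = -84 (r(b) = -4*21 = -84)
m(S) = 77/5 + S/5 (m(S) = (S - 1*(-77))/5 = (S + 77)/5 = (77 + S)/5 = 77/5 + S/5)
(-41664 + r(177))*(m(19) - 41720) = (-41664 - 84)*((77/5 + (1/5)*19) - 41720) = -41748*((77/5 + 19/5) - 41720) = -41748*(96/5 - 41720) = -41748*(-208504/5) = 8704624992/5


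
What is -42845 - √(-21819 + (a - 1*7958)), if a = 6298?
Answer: -42845 - I*√23479 ≈ -42845.0 - 153.23*I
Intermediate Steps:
-42845 - √(-21819 + (a - 1*7958)) = -42845 - √(-21819 + (6298 - 1*7958)) = -42845 - √(-21819 + (6298 - 7958)) = -42845 - √(-21819 - 1660) = -42845 - √(-23479) = -42845 - I*√23479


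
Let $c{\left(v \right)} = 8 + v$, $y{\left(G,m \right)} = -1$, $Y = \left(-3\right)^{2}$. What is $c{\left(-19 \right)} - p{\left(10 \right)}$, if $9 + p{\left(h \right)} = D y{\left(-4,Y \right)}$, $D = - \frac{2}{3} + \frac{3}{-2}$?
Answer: $- \frac{25}{6} \approx -4.1667$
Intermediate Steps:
$Y = 9$
$D = - \frac{13}{6}$ ($D = \left(-2\right) \frac{1}{3} + 3 \left(- \frac{1}{2}\right) = - \frac{2}{3} - \frac{3}{2} = - \frac{13}{6} \approx -2.1667$)
$p{\left(h \right)} = - \frac{41}{6}$ ($p{\left(h \right)} = -9 - - \frac{13}{6} = -9 + \frac{13}{6} = - \frac{41}{6}$)
$c{\left(-19 \right)} - p{\left(10 \right)} = \left(8 - 19\right) - - \frac{41}{6} = -11 + \frac{41}{6} = - \frac{25}{6}$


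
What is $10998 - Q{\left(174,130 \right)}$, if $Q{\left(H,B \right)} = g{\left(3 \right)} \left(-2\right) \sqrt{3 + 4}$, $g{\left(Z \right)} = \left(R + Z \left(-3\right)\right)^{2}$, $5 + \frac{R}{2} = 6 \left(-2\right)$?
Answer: $10998 + 3698 \sqrt{7} \approx 20782.0$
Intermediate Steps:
$R = -34$ ($R = -10 + 2 \cdot 6 \left(-2\right) = -10 + 2 \left(-12\right) = -10 - 24 = -34$)
$g{\left(Z \right)} = \left(-34 - 3 Z\right)^{2}$ ($g{\left(Z \right)} = \left(-34 + Z \left(-3\right)\right)^{2} = \left(-34 - 3 Z\right)^{2}$)
$Q{\left(H,B \right)} = - 3698 \sqrt{7}$ ($Q{\left(H,B \right)} = \left(34 + 3 \cdot 3\right)^{2} \left(-2\right) \sqrt{3 + 4} = \left(34 + 9\right)^{2} \left(-2\right) \sqrt{7} = 43^{2} \left(-2\right) \sqrt{7} = 1849 \left(-2\right) \sqrt{7} = - 3698 \sqrt{7}$)
$10998 - Q{\left(174,130 \right)} = 10998 - - 3698 \sqrt{7} = 10998 + 3698 \sqrt{7}$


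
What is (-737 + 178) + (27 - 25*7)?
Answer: -707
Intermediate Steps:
(-737 + 178) + (27 - 25*7) = -559 + (27 - 175) = -559 - 148 = -707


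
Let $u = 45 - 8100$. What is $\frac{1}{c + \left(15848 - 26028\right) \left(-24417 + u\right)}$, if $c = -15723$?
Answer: $\frac{1}{330549237} \approx 3.0253 \cdot 10^{-9}$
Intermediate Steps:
$u = -8055$ ($u = 45 - 8100 = -8055$)
$\frac{1}{c + \left(15848 - 26028\right) \left(-24417 + u\right)} = \frac{1}{-15723 + \left(15848 - 26028\right) \left(-24417 - 8055\right)} = \frac{1}{-15723 - -330564960} = \frac{1}{-15723 + 330564960} = \frac{1}{330549237}$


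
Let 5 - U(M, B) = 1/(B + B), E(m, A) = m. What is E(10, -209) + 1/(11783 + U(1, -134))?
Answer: 31592118/3159185 ≈ 10.000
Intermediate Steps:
U(M, B) = 5 - 1/(2*B) (U(M, B) = 5 - 1/(B + B) = 5 - 1/(2*B))
E(10, -209) + 1/(11783 + U(1, -134)) = 10 + 1/(11783 + (5 - ½/(-134))) = 10 + 1/(11783 + (5 - ½*(-1/134))) = 10 + 1/(11783 + (5 + 1/268)) = 10 + 1/(11783 + 1341/268) = 10 + 1/(3159185/268) = 10 + 268/3159185 = 31592118/3159185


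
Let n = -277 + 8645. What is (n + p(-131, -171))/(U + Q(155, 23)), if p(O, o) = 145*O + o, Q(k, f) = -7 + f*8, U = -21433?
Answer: 5399/10628 ≈ 0.50800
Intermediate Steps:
Q(k, f) = -7 + 8*f
p(O, o) = o + 145*O
n = 8368
(n + p(-131, -171))/(U + Q(155, 23)) = (8368 + (-171 + 145*(-131)))/(-21433 + (-7 + 8*23)) = (8368 + (-171 - 18995))/(-21433 + (-7 + 184)) = (8368 - 19166)/(-21433 + 177) = -10798/(-21256) = -10798*(-1/21256) = 5399/10628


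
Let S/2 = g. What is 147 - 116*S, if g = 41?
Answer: -9365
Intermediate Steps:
S = 82 (S = 2*41 = 82)
147 - 116*S = 147 - 116*82 = 147 - 9512 = -9365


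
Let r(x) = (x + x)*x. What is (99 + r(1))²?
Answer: 10201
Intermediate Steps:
r(x) = 2*x² (r(x) = (2*x)*x = 2*x²)
(99 + r(1))² = (99 + 2*1²)² = (99 + 2*1)² = (99 + 2)² = 101² = 10201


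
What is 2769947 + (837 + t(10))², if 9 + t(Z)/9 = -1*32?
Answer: 2988971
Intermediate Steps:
t(Z) = -369 (t(Z) = -81 + 9*(-1*32) = -81 + 9*(-32) = -81 - 288 = -369)
2769947 + (837 + t(10))² = 2769947 + (837 - 369)² = 2769947 + 468² = 2769947 + 219024 = 2988971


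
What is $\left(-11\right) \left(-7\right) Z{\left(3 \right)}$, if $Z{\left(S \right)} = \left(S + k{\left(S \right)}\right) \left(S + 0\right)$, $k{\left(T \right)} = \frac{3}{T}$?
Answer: $924$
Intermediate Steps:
$Z{\left(S \right)} = S \left(S + \frac{3}{S}\right)$ ($Z{\left(S \right)} = \left(S + \frac{3}{S}\right) \left(S + 0\right) = \left(S + \frac{3}{S}\right) S = S \left(S + \frac{3}{S}\right)$)
$\left(-11\right) \left(-7\right) Z{\left(3 \right)} = \left(-11\right) \left(-7\right) \left(3 + 3^{2}\right) = 77 \left(3 + 9\right) = 77 \cdot 12 = 924$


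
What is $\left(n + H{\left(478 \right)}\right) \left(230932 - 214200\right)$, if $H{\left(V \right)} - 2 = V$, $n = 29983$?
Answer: $509706916$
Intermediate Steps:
$H{\left(V \right)} = 2 + V$
$\left(n + H{\left(478 \right)}\right) \left(230932 - 214200\right) = \left(29983 + \left(2 + 478\right)\right) \left(230932 - 214200\right) = \left(29983 + 480\right) 16732 = 30463 \cdot 16732 = 509706916$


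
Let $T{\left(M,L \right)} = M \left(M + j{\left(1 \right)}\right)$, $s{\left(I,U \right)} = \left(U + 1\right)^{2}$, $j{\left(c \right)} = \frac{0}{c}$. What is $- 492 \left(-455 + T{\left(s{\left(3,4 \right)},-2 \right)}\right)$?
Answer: $-83640$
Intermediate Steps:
$j{\left(c \right)} = 0$
$s{\left(I,U \right)} = \left(1 + U\right)^{2}$
$T{\left(M,L \right)} = M^{2}$ ($T{\left(M,L \right)} = M \left(M + 0\right) = M M = M^{2}$)
$- 492 \left(-455 + T{\left(s{\left(3,4 \right)},-2 \right)}\right) = - 492 \left(-455 + \left(\left(1 + 4\right)^{2}\right)^{2}\right) = - 492 \left(-455 + \left(5^{2}\right)^{2}\right) = - 492 \left(-455 + 25^{2}\right) = - 492 \left(-455 + 625\right) = \left(-492\right) 170 = -83640$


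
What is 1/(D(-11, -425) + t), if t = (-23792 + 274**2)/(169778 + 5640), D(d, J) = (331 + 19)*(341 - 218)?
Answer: 87709/3775898092 ≈ 2.3229e-5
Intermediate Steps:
D(d, J) = 43050 (D(d, J) = 350*123 = 43050)
t = 25642/87709 (t = (-23792 + 75076)/175418 = 51284*(1/175418) = 25642/87709 ≈ 0.29235)
1/(D(-11, -425) + t) = 1/(43050 + 25642/87709) = 1/(3775898092/87709) = 87709/3775898092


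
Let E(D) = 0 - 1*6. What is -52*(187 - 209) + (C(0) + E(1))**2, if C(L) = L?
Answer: 1180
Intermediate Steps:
E(D) = -6 (E(D) = 0 - 6 = -6)
-52*(187 - 209) + (C(0) + E(1))**2 = -52*(187 - 209) + (0 - 6)**2 = -52*(-22) + (-6)**2 = 1144 + 36 = 1180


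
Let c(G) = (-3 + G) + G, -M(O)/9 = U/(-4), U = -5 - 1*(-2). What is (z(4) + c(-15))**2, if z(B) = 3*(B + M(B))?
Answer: 27225/16 ≈ 1701.6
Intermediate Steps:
U = -3 (U = -5 + 2 = -3)
M(O) = -27/4 (M(O) = -(-27)/(-4) = -(-27)*(-1)/4 = -9*3/4 = -27/4)
c(G) = -3 + 2*G
z(B) = -81/4 + 3*B (z(B) = 3*(B - 27/4) = 3*(-27/4 + B) = -81/4 + 3*B)
(z(4) + c(-15))**2 = ((-81/4 + 3*4) + (-3 + 2*(-15)))**2 = ((-81/4 + 12) + (-3 - 30))**2 = (-33/4 - 33)**2 = (-165/4)**2 = 27225/16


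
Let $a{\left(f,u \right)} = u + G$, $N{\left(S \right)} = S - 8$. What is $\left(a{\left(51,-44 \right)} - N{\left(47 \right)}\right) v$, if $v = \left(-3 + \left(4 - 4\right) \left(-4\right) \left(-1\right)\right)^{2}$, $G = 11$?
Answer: $-648$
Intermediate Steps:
$N{\left(S \right)} = -8 + S$
$a{\left(f,u \right)} = 11 + u$ ($a{\left(f,u \right)} = u + 11 = 11 + u$)
$v = 9$ ($v = \left(-3 + 0 \left(-4\right) \left(-1\right)\right)^{2} = \left(-3 + 0 \left(-1\right)\right)^{2} = \left(-3 + 0\right)^{2} = \left(-3\right)^{2} = 9$)
$\left(a{\left(51,-44 \right)} - N{\left(47 \right)}\right) v = \left(\left(11 - 44\right) - \left(-8 + 47\right)\right) 9 = \left(-33 - 39\right) 9 = \left(-72\right) 9 = -648$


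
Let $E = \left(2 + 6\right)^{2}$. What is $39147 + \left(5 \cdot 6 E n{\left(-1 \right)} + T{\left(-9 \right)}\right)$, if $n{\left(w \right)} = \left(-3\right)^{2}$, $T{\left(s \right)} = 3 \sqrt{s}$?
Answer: $56427 + 9 i \approx 56427.0 + 9.0 i$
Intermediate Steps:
$E = 64$ ($E = 8^{2} = 64$)
$n{\left(w \right)} = 9$
$39147 + \left(5 \cdot 6 E n{\left(-1 \right)} + T{\left(-9 \right)}\right) = 39147 + \left(5 \cdot 6 \cdot 64 \cdot 9 + 3 \sqrt{-9}\right) = 39147 + \left(30 \cdot 64 \cdot 9 + 3 \cdot 3 i\right) = 39147 + \left(1920 \cdot 9 + 9 i\right) = 39147 + \left(17280 + 9 i\right) = 56427 + 9 i$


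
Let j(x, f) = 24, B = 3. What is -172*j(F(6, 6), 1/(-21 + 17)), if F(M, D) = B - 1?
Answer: -4128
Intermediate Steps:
F(M, D) = 2 (F(M, D) = 3 - 1 = 2)
-172*j(F(6, 6), 1/(-21 + 17)) = -172*24 = -1*4128 = -4128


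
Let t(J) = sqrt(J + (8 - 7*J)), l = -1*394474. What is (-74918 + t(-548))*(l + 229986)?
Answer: 12323111984 - 657952*sqrt(206) ≈ 1.2314e+10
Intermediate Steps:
l = -394474
t(J) = sqrt(8 - 6*J)
(-74918 + t(-548))*(l + 229986) = (-74918 + sqrt(8 - 6*(-548)))*(-394474 + 229986) = (-74918 + sqrt(8 + 3288))*(-164488) = (-74918 + sqrt(3296))*(-164488) = (-74918 + 4*sqrt(206))*(-164488) = 12323111984 - 657952*sqrt(206)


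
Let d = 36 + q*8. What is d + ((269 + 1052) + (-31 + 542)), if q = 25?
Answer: 2068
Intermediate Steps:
d = 236 (d = 36 + 25*8 = 36 + 200 = 236)
d + ((269 + 1052) + (-31 + 542)) = 236 + ((269 + 1052) + (-31 + 542)) = 236 + (1321 + 511) = 236 + 1832 = 2068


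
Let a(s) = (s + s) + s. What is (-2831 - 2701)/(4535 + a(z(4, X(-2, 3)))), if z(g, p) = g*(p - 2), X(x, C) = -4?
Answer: -5532/4463 ≈ -1.2395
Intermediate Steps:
z(g, p) = g*(-2 + p)
a(s) = 3*s (a(s) = 2*s + s = 3*s)
(-2831 - 2701)/(4535 + a(z(4, X(-2, 3)))) = (-2831 - 2701)/(4535 + 3*(4*(-2 - 4))) = -5532/(4535 + 3*(4*(-6))) = -5532/(4535 + 3*(-24)) = -5532/(4535 - 72) = -5532/4463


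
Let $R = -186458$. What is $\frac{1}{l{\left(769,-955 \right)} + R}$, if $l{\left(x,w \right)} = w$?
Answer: $- \frac{1}{187413} \approx -5.3358 \cdot 10^{-6}$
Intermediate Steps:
$\frac{1}{l{\left(769,-955 \right)} + R} = \frac{1}{-955 - 186458} = \frac{1}{-187413} = - \frac{1}{187413}$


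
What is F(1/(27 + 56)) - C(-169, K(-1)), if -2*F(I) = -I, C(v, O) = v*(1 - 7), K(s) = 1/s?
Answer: -168323/166 ≈ -1014.0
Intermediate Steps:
C(v, O) = -6*v (C(v, O) = v*(-6) = -6*v)
F(I) = I/2 (F(I) = -(-1)*I/2 = I/2)
F(1/(27 + 56)) - C(-169, K(-1)) = 1/(2*(27 + 56)) - (-6)*(-169) = (1/2)/83 - 1*1014 = (1/2)*(1/83) - 1014 = 1/166 - 1014 = -168323/166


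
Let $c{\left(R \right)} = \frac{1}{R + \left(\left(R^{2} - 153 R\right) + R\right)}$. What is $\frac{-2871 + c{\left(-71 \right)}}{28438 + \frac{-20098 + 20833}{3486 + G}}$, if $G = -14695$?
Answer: $- \frac{507237525509}{5024307839934} \approx -0.10096$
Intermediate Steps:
$c{\left(R \right)} = \frac{1}{R^{2} - 151 R}$ ($c{\left(R \right)} = \frac{1}{R + \left(R^{2} - 152 R\right)} = \frac{1}{R^{2} - 151 R}$)
$\frac{-2871 + c{\left(-71 \right)}}{28438 + \frac{-20098 + 20833}{3486 + G}} = \frac{-2871 + \frac{1}{\left(-71\right) \left(-151 - 71\right)}}{28438 + \frac{-20098 + 20833}{3486 - 14695}} = \frac{-2871 - \frac{1}{71 \left(-222\right)}}{28438 + \frac{735}{-11209}} = \frac{-2871 - - \frac{1}{15762}}{28438 + 735 \left(- \frac{1}{11209}\right)} = \frac{-2871 + \frac{1}{15762}}{28438 - \frac{735}{11209}} = - \frac{45252701}{15762 \cdot \frac{318760807}{11209}} = \left(- \frac{45252701}{15762}\right) \frac{11209}{318760807} = - \frac{507237525509}{5024307839934}$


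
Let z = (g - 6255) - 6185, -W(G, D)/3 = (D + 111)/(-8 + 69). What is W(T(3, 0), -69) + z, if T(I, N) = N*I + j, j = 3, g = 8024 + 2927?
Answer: -90955/61 ≈ -1491.1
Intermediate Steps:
g = 10951
T(I, N) = 3 + I*N (T(I, N) = N*I + 3 = I*N + 3 = 3 + I*N)
W(G, D) = -333/61 - 3*D/61 (W(G, D) = -3*(D + 111)/(-8 + 69) = -3*(111 + D)/61 = -3*(111/61 + D/61) = -333/61 - 3*D/61)
z = -1489 (z = (10951 - 6255) - 6185 = 4696 - 6185 = -1489)
W(T(3, 0), -69) + z = (-333/61 - 3/61*(-69)) - 1489 = (-333/61 + 207/61) - 1489 = -126/61 - 1489 = -90955/61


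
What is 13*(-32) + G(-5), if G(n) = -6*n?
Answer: -386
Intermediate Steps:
13*(-32) + G(-5) = 13*(-32) - 6*(-5) = -416 + 30 = -386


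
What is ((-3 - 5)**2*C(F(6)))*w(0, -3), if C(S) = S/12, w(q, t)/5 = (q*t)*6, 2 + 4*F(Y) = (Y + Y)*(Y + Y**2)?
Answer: 0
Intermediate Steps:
F(Y) = -1/2 + Y*(Y + Y**2)/2 (F(Y) = -1/2 + ((Y + Y)*(Y + Y**2))/4 = -1/2 + ((2*Y)*(Y + Y**2))/4 = -1/2 + (2*Y*(Y + Y**2))/4 = -1/2 + Y*(Y + Y**2)/2)
w(q, t) = 30*q*t (w(q, t) = 5*((q*t)*6) = 5*(6*q*t) = 30*q*t)
C(S) = S/12 (C(S) = S*(1/12) = S/12)
((-3 - 5)**2*C(F(6)))*w(0, -3) = ((-3 - 5)**2*((-1/2 + (1/2)*6**2 + (1/2)*6**3)/12))*(30*0*(-3)) = ((-8)**2*((-1/2 + (1/2)*36 + (1/2)*216)/12))*0 = (64*((-1/2 + 18 + 108)/12))*0 = (64*((1/12)*(251/2)))*0 = (64*(251/24))*0 = (2008/3)*0 = 0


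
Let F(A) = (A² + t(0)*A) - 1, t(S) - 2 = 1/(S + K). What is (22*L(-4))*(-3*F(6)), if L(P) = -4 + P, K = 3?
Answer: 25872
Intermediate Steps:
t(S) = 2 + 1/(3 + S) (t(S) = 2 + 1/(S + 3) = 2 + 1/(3 + S))
F(A) = -1 + A² + 7*A/3 (F(A) = (A² + ((7 + 2*0)/(3 + 0))*A) - 1 = (A² + ((7 + 0)/3)*A) - 1 = (A² + ((⅓)*7)*A) - 1 = (A² + 7*A/3) - 1 = -1 + A² + 7*A/3)
(22*L(-4))*(-3*F(6)) = (22*(-4 - 4))*(-3*(-1 + 6² + (7/3)*6)) = (22*(-8))*(-3*(-1 + 36 + 14)) = -(-528)*49 = -176*(-147) = 25872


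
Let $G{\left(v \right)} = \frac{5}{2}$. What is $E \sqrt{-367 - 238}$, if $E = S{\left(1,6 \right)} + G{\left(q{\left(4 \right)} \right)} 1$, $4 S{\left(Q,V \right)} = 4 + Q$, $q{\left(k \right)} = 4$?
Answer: $\frac{165 i \sqrt{5}}{4} \approx 92.238 i$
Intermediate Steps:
$G{\left(v \right)} = \frac{5}{2}$ ($G{\left(v \right)} = 5 \cdot \frac{1}{2} = \frac{5}{2}$)
$S{\left(Q,V \right)} = 1 + \frac{Q}{4}$ ($S{\left(Q,V \right)} = \frac{4 + Q}{4} = 1 + \frac{Q}{4}$)
$E = \frac{15}{4}$ ($E = \left(1 + \frac{1}{4} \cdot 1\right) + \frac{5}{2} \cdot 1 = \left(1 + \frac{1}{4}\right) + \frac{5}{2} = \frac{5}{4} + \frac{5}{2} = \frac{15}{4} \approx 3.75$)
$E \sqrt{-367 - 238} = \frac{15 \sqrt{-367 - 238}}{4} = \frac{15 \sqrt{-605}}{4} = \frac{15 \cdot 11 i \sqrt{5}}{4} = \frac{165 i \sqrt{5}}{4}$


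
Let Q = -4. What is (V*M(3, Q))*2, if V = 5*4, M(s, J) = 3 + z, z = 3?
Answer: 240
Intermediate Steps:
M(s, J) = 6 (M(s, J) = 3 + 3 = 6)
V = 20
(V*M(3, Q))*2 = (20*6)*2 = 120*2 = 240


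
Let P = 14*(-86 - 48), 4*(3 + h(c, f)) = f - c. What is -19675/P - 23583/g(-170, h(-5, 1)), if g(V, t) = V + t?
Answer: 1943509/13132 ≈ 148.00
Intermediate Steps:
h(c, f) = -3 - c/4 + f/4 (h(c, f) = -3 + (f - c)/4 = -3 + (-c/4 + f/4) = -3 - c/4 + f/4)
P = -1876 (P = 14*(-134) = -1876)
-19675/P - 23583/g(-170, h(-5, 1)) = -19675/(-1876) - 23583/(-170 + (-3 - 1/4*(-5) + (1/4)*1)) = -19675*(-1/1876) - 23583/(-170 + (-3 + 5/4 + 1/4)) = 19675/1876 - 23583/(-170 - 3/2) = 19675/1876 - 23583/(-343/2) = 19675/1876 - 23583*(-2/343) = 19675/1876 + 6738/49 = 1943509/13132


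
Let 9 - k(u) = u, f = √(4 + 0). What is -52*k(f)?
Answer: -364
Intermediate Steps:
f = 2 (f = √4 = 2)
k(u) = 9 - u
-52*k(f) = -52*(9 - 1*2) = -52*(9 - 2) = -52*7 = -364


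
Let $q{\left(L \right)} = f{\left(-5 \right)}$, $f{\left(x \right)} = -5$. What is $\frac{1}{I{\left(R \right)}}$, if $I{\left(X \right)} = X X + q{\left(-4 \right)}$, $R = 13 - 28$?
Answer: $\frac{1}{220} \approx 0.0045455$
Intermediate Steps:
$q{\left(L \right)} = -5$
$R = -15$ ($R = 13 - 28 = -15$)
$I{\left(X \right)} = -5 + X^{2}$ ($I{\left(X \right)} = X X - 5 = X^{2} - 5 = -5 + X^{2}$)
$\frac{1}{I{\left(R \right)}} = \frac{1}{-5 + \left(-15\right)^{2}} = \frac{1}{-5 + 225} = \frac{1}{220}$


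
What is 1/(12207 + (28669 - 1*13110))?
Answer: 1/27766 ≈ 3.6015e-5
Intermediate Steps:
1/(12207 + (28669 - 1*13110)) = 1/(12207 + (28669 - 13110)) = 1/(12207 + 15559) = 1/27766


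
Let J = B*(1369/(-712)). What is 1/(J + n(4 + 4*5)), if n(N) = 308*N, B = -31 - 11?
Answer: 356/2660301 ≈ 0.00013382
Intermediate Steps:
B = -42
J = 28749/356 (J = -57498/(-712) = -57498*(-1)/712 = -42*(-1369/712) = 28749/356 ≈ 80.756)
1/(J + n(4 + 4*5)) = 1/(28749/356 + 308*(4 + 4*5)) = 1/(28749/356 + 308*(4 + 20)) = 1/(28749/356 + 308*24) = 1/(28749/356 + 7392) = 1/(2660301/356) = 356/2660301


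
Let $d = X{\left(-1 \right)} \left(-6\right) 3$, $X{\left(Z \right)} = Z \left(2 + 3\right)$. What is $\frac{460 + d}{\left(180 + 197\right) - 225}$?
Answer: $\frac{275}{76} \approx 3.6184$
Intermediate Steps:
$X{\left(Z \right)} = 5 Z$ ($X{\left(Z \right)} = Z 5 = 5 Z$)
$d = 90$ ($d = 5 \left(-1\right) \left(-6\right) 3 = \left(-5\right) \left(-6\right) 3 = 30 \cdot 3 = 90$)
$\frac{460 + d}{\left(180 + 197\right) - 225} = \frac{460 + 90}{\left(180 + 197\right) - 225} = \frac{550}{377 - 225} = \frac{550}{152} = 550 \cdot \frac{1}{152} = \frac{275}{76}$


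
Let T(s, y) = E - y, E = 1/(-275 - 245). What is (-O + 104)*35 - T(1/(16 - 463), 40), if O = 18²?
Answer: -3983199/520 ≈ -7660.0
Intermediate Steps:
O = 324
E = -1/520 (E = 1/(-520) = -1/520 ≈ -0.0019231)
T(s, y) = -1/520 - y
(-O + 104)*35 - T(1/(16 - 463), 40) = (-1*324 + 104)*35 - (-1/520 - 1*40) = (-324 + 104)*35 - (-1/520 - 40) = -220*35 - 1*(-20801/520) = -7700 + 20801/520 = -3983199/520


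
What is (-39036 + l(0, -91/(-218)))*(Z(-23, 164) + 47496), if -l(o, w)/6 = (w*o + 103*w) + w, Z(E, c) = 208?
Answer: -204331306464/109 ≈ -1.8746e+9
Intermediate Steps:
l(o, w) = -624*w - 6*o*w (l(o, w) = -6*((w*o + 103*w) + w) = -6*((o*w + 103*w) + w) = -6*((103*w + o*w) + w) = -6*(104*w + o*w) = -624*w - 6*o*w)
(-39036 + l(0, -91/(-218)))*(Z(-23, 164) + 47496) = (-39036 - 6*(-91/(-218))*(104 + 0))*(208 + 47496) = (-39036 - 6*(-91*(-1/218))*104)*47704 = (-39036 - 6*91/218*104)*47704 = (-39036 - 28392/109)*47704 = -4283316/109*47704 = -204331306464/109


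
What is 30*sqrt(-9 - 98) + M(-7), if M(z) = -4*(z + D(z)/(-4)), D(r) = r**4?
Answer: 2429 + 30*I*sqrt(107) ≈ 2429.0 + 310.32*I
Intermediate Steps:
M(z) = z**4 - 4*z (M(z) = -4*(z + z**4/(-4)) = -4*(z + z**4*(-1/4)) = -4*(z - z**4/4) = z**4 - 4*z)
30*sqrt(-9 - 98) + M(-7) = 30*sqrt(-9 - 98) - 7*(-4 + (-7)**3) = 30*sqrt(-107) - 7*(-4 - 343) = 30*(I*sqrt(107)) - 7*(-347) = 30*I*sqrt(107) + 2429 = 2429 + 30*I*sqrt(107)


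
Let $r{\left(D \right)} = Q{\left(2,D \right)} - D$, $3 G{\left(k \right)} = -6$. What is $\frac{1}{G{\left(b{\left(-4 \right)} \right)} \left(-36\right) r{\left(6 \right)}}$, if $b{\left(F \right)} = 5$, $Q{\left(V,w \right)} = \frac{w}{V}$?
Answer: $- \frac{1}{216} \approx -0.0046296$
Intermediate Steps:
$G{\left(k \right)} = -2$ ($G{\left(k \right)} = \frac{1}{3} \left(-6\right) = -2$)
$r{\left(D \right)} = - \frac{D}{2}$ ($r{\left(D \right)} = \frac{D}{2} - D = - \frac{D}{2}$)
$\frac{1}{G{\left(b{\left(-4 \right)} \right)} \left(-36\right) r{\left(6 \right)}} = \frac{1}{\left(-2\right) \left(-36\right) \left(\left(- \frac{1}{2}\right) 6\right)} = \frac{1}{72 \left(-3\right)} = \frac{1}{-216} = - \frac{1}{216}$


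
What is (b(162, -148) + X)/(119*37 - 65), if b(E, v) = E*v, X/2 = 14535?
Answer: 283/241 ≈ 1.1743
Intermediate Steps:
X = 29070 (X = 2*14535 = 29070)
(b(162, -148) + X)/(119*37 - 65) = (162*(-148) + 29070)/(119*37 - 65) = (-23976 + 29070)/(4403 - 65) = 5094/4338 = 5094*(1/4338) = 283/241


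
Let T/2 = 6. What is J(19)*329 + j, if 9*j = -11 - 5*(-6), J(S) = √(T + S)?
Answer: 19/9 + 329*√31 ≈ 1833.9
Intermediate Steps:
T = 12 (T = 2*6 = 12)
J(S) = √(12 + S)
j = 19/9 (j = (-11 - 5*(-6))/9 = (-11 + 30)/9 = (⅑)*19 = 19/9 ≈ 2.1111)
J(19)*329 + j = √(12 + 19)*329 + 19/9 = √31*329 + 19/9 = 329*√31 + 19/9 = 19/9 + 329*√31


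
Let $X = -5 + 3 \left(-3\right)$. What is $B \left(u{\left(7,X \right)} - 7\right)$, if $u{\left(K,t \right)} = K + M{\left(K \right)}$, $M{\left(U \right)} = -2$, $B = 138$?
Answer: $-276$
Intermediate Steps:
$X = -14$ ($X = -5 - 9 = -14$)
$u{\left(K,t \right)} = -2 + K$ ($u{\left(K,t \right)} = K - 2 = -2 + K$)
$B \left(u{\left(7,X \right)} - 7\right) = 138 \left(\left(-2 + 7\right) - 7\right) = 138 \left(5 - 7\right) = 138 \left(-2\right) = -276$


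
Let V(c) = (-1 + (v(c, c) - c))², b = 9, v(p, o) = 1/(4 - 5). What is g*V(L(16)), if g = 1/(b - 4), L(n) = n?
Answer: 324/5 ≈ 64.800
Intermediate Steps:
v(p, o) = -1 (v(p, o) = 1/(-1) = -1)
g = ⅕ (g = 1/(9 - 4) = 1/5 = ⅕ ≈ 0.20000)
V(c) = (-2 - c)² (V(c) = (-1 + (-1 - c))² = (-2 - c)²)
g*V(L(16)) = (2 + 16)²/5 = (⅕)*18² = (⅕)*324 = 324/5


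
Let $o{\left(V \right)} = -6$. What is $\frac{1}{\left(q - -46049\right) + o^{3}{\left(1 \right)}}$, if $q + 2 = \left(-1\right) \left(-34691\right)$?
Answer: $\frac{1}{80522} \approx 1.2419 \cdot 10^{-5}$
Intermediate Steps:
$q = 34689$ ($q = -2 - -34691 = -2 + 34691 = 34689$)
$\frac{1}{\left(q - -46049\right) + o^{3}{\left(1 \right)}} = \frac{1}{\left(34689 - -46049\right) + \left(-6\right)^{3}} = \frac{1}{\left(34689 + 46049\right) - 216} = \frac{1}{80738 - 216} = \frac{1}{80522}$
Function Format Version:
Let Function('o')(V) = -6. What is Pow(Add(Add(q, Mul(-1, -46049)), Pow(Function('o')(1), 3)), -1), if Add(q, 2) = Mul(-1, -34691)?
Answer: Rational(1, 80522) ≈ 1.2419e-5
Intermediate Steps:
q = 34689 (q = Add(-2, Mul(-1, -34691)) = Add(-2, 34691) = 34689)
Pow(Add(Add(q, Mul(-1, -46049)), Pow(Function('o')(1), 3)), -1) = Pow(Add(Add(34689, Mul(-1, -46049)), Pow(-6, 3)), -1) = Pow(Add(Add(34689, 46049), -216), -1) = Pow(Add(80738, -216), -1) = Pow(80522, -1) = Rational(1, 80522)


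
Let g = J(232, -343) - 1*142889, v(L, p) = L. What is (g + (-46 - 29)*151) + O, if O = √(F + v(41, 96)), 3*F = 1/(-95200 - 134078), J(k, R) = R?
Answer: -154557 + √2155304376218/229278 ≈ -1.5455e+5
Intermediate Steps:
F = -1/687834 (F = 1/(3*(-95200 - 134078)) = (⅓)/(-229278) = (⅓)*(-1/229278) = -1/687834 ≈ -1.4538e-6)
g = -143232 (g = -343 - 1*142889 = -343 - 142889 = -143232)
O = √2155304376218/229278 (O = √(-1/687834 + 41) = √(28201193/687834) = √2155304376218/229278 ≈ 6.4031)
(g + (-46 - 29)*151) + O = (-143232 + (-46 - 29)*151) + √2155304376218/229278 = (-143232 - 75*151) + √2155304376218/229278 = (-143232 - 11325) + √2155304376218/229278 = -154557 + √2155304376218/229278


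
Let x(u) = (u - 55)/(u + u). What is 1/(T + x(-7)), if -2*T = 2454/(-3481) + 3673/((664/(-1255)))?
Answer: 32359376/112477200705 ≈ 0.00028770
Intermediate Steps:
x(u) = (-55 + u)/(2*u) (x(u) = (-55 + u)/((2*u)) = (-55 + u)*(1/(2*u)) = (-55 + u)/(2*u))
T = 16047699271/4622768 (T = -(2454/(-3481) + 3673/((664/(-1255))))/2 = -(2454*(-1/3481) + 3673/((664*(-1/1255))))/2 = -(-2454/3481 + 3673/(-664/1255))/2 = -(-2454/3481 + 3673*(-1255/664))/2 = -(-2454/3481 - 4609615/664)/2 = -1/2*(-16047699271/2311384) = 16047699271/4622768 ≈ 3471.4)
1/(T + x(-7)) = 1/(16047699271/4622768 + (1/2)*(-55 - 7)/(-7)) = 1/(16047699271/4622768 + (1/2)*(-1/7)*(-62)) = 1/(16047699271/4622768 + 31/7) = 1/(112477200705/32359376) = 32359376/112477200705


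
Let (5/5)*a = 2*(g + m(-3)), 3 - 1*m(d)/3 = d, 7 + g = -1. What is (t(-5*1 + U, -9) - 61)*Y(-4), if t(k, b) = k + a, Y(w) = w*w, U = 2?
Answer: -704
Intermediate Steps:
Y(w) = w**2
g = -8 (g = -7 - 1 = -8)
m(d) = 9 - 3*d
a = 20 (a = 2*(-8 + (9 - 3*(-3))) = 2*(-8 + (9 + 9)) = 2*(-8 + 18) = 2*10 = 20)
t(k, b) = 20 + k (t(k, b) = k + 20 = 20 + k)
(t(-5*1 + U, -9) - 61)*Y(-4) = ((20 + (-5*1 + 2)) - 61)*(-4)**2 = ((20 + (-5 + 2)) - 61)*16 = ((20 - 3) - 61)*16 = (17 - 61)*16 = -44*16 = -704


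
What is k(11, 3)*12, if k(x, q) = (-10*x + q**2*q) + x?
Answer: -864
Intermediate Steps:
k(x, q) = q**3 - 9*x (k(x, q) = (-10*x + q**3) + x = (q**3 - 10*x) + x = q**3 - 9*x)
k(11, 3)*12 = (3**3 - 9*11)*12 = (27 - 99)*12 = -72*12 = -864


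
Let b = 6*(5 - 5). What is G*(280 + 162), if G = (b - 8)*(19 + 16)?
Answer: -123760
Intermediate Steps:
b = 0 (b = 6*0 = 0)
G = -280 (G = (0 - 8)*(19 + 16) = -8*35 = -280)
G*(280 + 162) = -280*(280 + 162) = -280*442 = -123760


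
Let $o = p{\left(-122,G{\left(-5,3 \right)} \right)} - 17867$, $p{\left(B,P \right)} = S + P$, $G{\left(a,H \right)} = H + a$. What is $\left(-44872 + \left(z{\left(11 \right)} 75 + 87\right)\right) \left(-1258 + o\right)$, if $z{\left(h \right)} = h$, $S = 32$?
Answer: $839416200$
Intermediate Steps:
$p{\left(B,P \right)} = 32 + P$
$o = -17837$ ($o = \left(32 + \left(3 - 5\right)\right) - 17867 = \left(32 - 2\right) - 17867 = 30 - 17867 = -17837$)
$\left(-44872 + \left(z{\left(11 \right)} 75 + 87\right)\right) \left(-1258 + o\right) = \left(-44872 + \left(11 \cdot 75 + 87\right)\right) \left(-1258 - 17837\right) = \left(-44872 + \left(825 + 87\right)\right) \left(-19095\right) = \left(-44872 + 912\right) \left(-19095\right) = \left(-43960\right) \left(-19095\right) = 839416200$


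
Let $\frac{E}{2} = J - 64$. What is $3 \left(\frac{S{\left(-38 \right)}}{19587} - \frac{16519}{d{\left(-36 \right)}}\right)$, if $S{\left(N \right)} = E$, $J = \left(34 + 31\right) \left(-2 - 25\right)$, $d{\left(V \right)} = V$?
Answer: $\frac{107808895}{78348} \approx 1376.0$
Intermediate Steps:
$J = -1755$ ($J = 65 \left(-27\right) = -1755$)
$E = -3638$ ($E = 2 \left(-1755 - 64\right) = 2 \left(-1819\right) = -3638$)
$S{\left(N \right)} = -3638$
$3 \left(\frac{S{\left(-38 \right)}}{19587} - \frac{16519}{d{\left(-36 \right)}}\right) = 3 \left(- \frac{3638}{19587} - \frac{16519}{-36}\right) = 3 \left(\left(-3638\right) \frac{1}{19587} - - \frac{16519}{36}\right) = 3 \left(- \frac{3638}{19587} + \frac{16519}{36}\right) = 3 \cdot \frac{107808895}{235044} = \frac{107808895}{78348}$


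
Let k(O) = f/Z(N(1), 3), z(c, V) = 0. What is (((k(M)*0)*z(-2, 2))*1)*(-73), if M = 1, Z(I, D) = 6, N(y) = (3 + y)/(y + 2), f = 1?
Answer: 0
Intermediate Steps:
N(y) = (3 + y)/(2 + y)
k(O) = 1/6
(((k(M)*0)*z(-2, 2))*1)*(-73) = ((((1/6)*0)*0)*1)*(-73) = ((0*0)*1)*(-73) = (0*1)*(-73) = 0*(-73) = 0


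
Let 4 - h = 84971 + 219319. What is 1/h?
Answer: -1/304286 ≈ -3.2864e-6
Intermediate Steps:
h = -304286 (h = 4 - (84971 + 219319) = 4 - 1*304290 = 4 - 304290 = -304286)
1/h = 1/(-304286) = -1/304286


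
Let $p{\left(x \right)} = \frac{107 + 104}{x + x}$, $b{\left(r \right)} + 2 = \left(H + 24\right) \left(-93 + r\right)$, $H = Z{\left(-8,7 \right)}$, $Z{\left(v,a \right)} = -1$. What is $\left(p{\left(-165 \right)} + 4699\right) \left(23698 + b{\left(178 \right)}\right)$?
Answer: $\frac{39770823809}{330} \approx 1.2052 \cdot 10^{8}$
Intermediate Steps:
$H = -1$
$b{\left(r \right)} = -2141 + 23 r$ ($b{\left(r \right)} = -2 + \left(-1 + 24\right) \left(-93 + r\right) = -2 + 23 \left(-93 + r\right) = -2 + \left(-2139 + 23 r\right) = -2141 + 23 r$)
$p{\left(x \right)} = \frac{211}{2 x}$
$\left(p{\left(-165 \right)} + 4699\right) \left(23698 + b{\left(178 \right)}\right) = \left(\frac{211}{2 \left(-165\right)} + 4699\right) \left(23698 + \left(-2141 + 23 \cdot 178\right)\right) = \left(\frac{211}{2} \left(- \frac{1}{165}\right) + 4699\right) \left(23698 + \left(-2141 + 4094\right)\right) = \left(- \frac{211}{330} + 4699\right) \left(23698 + 1953\right) = \frac{1550459}{330} \cdot 25651 = \frac{39770823809}{330}$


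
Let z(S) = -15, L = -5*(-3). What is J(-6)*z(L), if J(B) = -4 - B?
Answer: -30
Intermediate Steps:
L = 15
J(-6)*z(L) = (-4 - 1*(-6))*(-15) = (-4 + 6)*(-15) = 2*(-15) = -30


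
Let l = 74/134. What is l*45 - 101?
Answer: -5102/67 ≈ -76.149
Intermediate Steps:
l = 37/67 (l = 74*(1/134) = 37/67 ≈ 0.55224)
l*45 - 101 = (37/67)*45 - 101 = 1665/67 - 101 = -5102/67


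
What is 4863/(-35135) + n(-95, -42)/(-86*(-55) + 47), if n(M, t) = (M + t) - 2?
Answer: -28114316/167839895 ≈ -0.16751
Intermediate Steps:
n(M, t) = -2 + M + t
4863/(-35135) + n(-95, -42)/(-86*(-55) + 47) = 4863/(-35135) + (-2 - 95 - 42)/(-86*(-55) + 47) = 4863*(-1/35135) - 139/(4730 + 47) = -4863/35135 - 139/4777 = -28114316/167839895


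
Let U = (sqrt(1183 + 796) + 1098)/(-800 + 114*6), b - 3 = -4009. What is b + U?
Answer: -232897/58 - sqrt(1979)/116 ≈ -4015.8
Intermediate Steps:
b = -4006 (b = 3 - 4009 = -4006)
U = -549/58 - sqrt(1979)/116 (U = (sqrt(1979) + 1098)/(-800 + 684) = (1098 + sqrt(1979))/(-116) = (1098 + sqrt(1979))*(-1/116) = -549/58 - sqrt(1979)/116 ≈ -9.8490)
b + U = -4006 + (-549/58 - sqrt(1979)/116) = -232897/58 - sqrt(1979)/116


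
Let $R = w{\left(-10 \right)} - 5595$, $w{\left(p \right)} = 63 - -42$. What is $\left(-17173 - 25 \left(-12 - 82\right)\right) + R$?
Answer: $-20313$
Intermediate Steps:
$w{\left(p \right)} = 105$ ($w{\left(p \right)} = 63 + 42 = 105$)
$R = -5490$ ($R = 105 - 5595 = -5490$)
$\left(-17173 - 25 \left(-12 - 82\right)\right) + R = \left(-17173 - 25 \left(-12 - 82\right)\right) - 5490 = \left(-17173 - -2350\right) - 5490 = \left(-17173 + 2350\right) - 5490 = -14823 - 5490 = -20313$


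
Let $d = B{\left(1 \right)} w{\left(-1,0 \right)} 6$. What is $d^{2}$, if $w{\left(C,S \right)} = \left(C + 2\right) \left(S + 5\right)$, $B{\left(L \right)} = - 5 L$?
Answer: $22500$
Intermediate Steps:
$w{\left(C,S \right)} = \left(2 + C\right) \left(5 + S\right)$
$d = -150$ ($d = \left(-5\right) 1 \left(10 + 2 \cdot 0 + 5 \left(-1\right) - 0\right) 6 = - 5 \left(10 + 0 - 5 + 0\right) 6 = \left(-5\right) 5 \cdot 6 = \left(-25\right) 6 = -150$)
$d^{2} = \left(-150\right)^{2} = 22500$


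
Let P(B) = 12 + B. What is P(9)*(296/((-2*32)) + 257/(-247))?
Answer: -235095/1976 ≈ -118.98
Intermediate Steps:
P(9)*(296/((-2*32)) + 257/(-247)) = (12 + 9)*(296/((-2*32)) + 257/(-247)) = 21*(296/(-64) + 257*(-1/247)) = 21*(296*(-1/64) - 257/247) = 21*(-37/8 - 257/247) = 21*(-11195/1976) = -235095/1976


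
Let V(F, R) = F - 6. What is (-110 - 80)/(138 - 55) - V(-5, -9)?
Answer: 723/83 ≈ 8.7108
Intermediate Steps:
V(F, R) = -6 + F
(-110 - 80)/(138 - 55) - V(-5, -9) = (-110 - 80)/(138 - 55) - (-6 - 5) = -190/83 - 1*(-11) = -190*1/83 + 11 = -190/83 + 11 = 723/83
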